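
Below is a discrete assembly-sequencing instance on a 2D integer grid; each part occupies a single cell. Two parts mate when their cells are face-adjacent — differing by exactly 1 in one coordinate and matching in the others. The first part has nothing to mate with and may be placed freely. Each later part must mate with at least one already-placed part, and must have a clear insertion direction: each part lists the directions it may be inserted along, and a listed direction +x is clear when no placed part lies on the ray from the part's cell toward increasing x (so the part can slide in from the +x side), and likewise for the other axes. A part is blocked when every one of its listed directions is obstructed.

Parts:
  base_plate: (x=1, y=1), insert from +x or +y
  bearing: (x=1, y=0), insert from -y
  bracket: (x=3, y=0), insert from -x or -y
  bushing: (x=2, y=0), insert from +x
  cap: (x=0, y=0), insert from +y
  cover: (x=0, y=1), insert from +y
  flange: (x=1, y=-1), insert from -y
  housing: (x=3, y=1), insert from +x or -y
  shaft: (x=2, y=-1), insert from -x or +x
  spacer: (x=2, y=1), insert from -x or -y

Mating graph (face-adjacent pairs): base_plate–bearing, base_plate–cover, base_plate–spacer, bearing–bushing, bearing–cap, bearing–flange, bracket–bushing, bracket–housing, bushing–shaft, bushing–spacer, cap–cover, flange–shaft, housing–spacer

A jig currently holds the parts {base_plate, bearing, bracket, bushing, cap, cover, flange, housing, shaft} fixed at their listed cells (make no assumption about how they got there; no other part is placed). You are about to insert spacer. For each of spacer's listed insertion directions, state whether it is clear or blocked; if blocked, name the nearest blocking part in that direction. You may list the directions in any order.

-x: blocked by base_plate; -y: blocked by bushing

-x: nearest on ray is base_plate@(1, 1) ⇒ blocked
-y: nearest on ray is bushing@(2, 0) ⇒ blocked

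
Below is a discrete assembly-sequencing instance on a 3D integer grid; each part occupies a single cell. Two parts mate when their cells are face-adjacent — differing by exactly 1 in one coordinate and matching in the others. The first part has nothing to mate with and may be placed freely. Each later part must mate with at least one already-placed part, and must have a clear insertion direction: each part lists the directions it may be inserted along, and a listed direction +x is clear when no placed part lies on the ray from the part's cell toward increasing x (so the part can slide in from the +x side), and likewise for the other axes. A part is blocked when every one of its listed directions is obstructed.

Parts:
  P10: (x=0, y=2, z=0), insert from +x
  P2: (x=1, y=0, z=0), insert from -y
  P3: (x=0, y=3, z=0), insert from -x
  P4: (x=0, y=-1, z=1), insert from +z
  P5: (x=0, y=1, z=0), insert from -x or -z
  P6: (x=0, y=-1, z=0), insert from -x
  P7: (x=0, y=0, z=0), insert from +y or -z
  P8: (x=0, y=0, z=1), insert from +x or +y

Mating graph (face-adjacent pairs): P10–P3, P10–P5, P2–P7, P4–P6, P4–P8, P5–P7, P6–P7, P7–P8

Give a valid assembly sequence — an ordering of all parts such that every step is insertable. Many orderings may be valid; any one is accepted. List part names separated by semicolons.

P6; P4; P8; P7; P2; P5; P10; P3

1. P6@(0, -1, 0) [-x clear] — {P6}
2. P4@(0, -1, 1) [+z clear] — {P4, P6}
3. P8@(0, 0, 1) [+x clear] — {P4, P6, P8}
4. P7@(0, 0, 0) [+y clear] — {P4, P6, P7, P8}
5. P2@(1, 0, 0) [-y clear] — {P2, P4, P6, P7, P8}
6. P5@(0, 1, 0) [-x clear] — {P2, P4, P5, P6, P7, P8}
7. P10@(0, 2, 0) [+x clear] — {P10, P2, P4, P5, P6, P7, P8}
8. P3@(0, 3, 0) [-x clear] — {P10, P2, P3, P4, P5, P6, P7, P8}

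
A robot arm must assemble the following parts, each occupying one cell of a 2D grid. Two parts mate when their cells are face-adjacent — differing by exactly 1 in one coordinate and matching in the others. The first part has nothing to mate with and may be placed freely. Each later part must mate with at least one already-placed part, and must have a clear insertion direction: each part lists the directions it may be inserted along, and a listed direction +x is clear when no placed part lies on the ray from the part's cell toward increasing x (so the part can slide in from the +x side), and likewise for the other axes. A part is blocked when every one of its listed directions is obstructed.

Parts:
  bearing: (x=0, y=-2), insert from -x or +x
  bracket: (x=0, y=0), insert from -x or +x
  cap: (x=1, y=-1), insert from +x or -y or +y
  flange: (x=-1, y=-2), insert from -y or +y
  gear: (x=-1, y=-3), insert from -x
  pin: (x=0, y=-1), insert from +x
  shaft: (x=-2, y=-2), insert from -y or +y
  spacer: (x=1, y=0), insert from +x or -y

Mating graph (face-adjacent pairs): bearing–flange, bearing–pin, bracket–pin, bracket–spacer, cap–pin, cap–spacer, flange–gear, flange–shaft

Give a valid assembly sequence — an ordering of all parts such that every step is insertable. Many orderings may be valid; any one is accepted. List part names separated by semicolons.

spacer; bracket; pin; cap; bearing; flange; shaft; gear

1. spacer@(1, 0) [+x clear] — {spacer}
2. bracket@(0, 0) [-x clear] — {bracket, spacer}
3. pin@(0, -1) [+x clear] — {bracket, pin, spacer}
4. cap@(1, -1) [+x clear] — {bracket, cap, pin, spacer}
5. bearing@(0, -2) [-x clear] — {bearing, bracket, cap, pin, spacer}
6. flange@(-1, -2) [-y clear] — {bearing, bracket, cap, flange, pin, spacer}
7. shaft@(-2, -2) [-y clear] — {bearing, bracket, cap, flange, pin, shaft, spacer}
8. gear@(-1, -3) [-x clear] — {bearing, bracket, cap, flange, gear, pin, shaft, spacer}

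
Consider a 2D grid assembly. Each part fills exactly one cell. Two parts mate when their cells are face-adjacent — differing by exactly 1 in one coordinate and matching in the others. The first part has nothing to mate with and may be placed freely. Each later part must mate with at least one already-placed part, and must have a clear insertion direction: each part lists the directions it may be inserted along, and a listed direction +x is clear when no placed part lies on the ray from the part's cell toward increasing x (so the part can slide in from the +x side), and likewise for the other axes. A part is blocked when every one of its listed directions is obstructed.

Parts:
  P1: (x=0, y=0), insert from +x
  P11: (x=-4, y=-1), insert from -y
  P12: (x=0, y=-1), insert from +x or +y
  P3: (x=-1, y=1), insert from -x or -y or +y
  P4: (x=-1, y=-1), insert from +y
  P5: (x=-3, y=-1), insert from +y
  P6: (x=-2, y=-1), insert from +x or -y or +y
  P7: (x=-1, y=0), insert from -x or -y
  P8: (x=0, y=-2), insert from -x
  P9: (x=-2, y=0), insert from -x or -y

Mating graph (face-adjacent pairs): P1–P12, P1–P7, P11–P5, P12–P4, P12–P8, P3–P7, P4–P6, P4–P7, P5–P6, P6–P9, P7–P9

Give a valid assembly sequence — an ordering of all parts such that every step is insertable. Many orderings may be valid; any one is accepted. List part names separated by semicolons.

P6; P5; P4; P7; P1; P11; P3; P9; P12; P8

1. P6@(-2, -1) [+x clear] — {P6}
2. P5@(-3, -1) [+y clear] — {P5, P6}
3. P4@(-1, -1) [+y clear] — {P4, P5, P6}
4. P7@(-1, 0) [-x clear] — {P4, P5, P6, P7}
5. P1@(0, 0) [+x clear] — {P1, P4, P5, P6, P7}
6. P11@(-4, -1) [-y clear] — {P1, P11, P4, P5, P6, P7}
7. P3@(-1, 1) [-x clear] — {P1, P11, P3, P4, P5, P6, P7}
8. P9@(-2, 0) [-x clear] — {P1, P11, P3, P4, P5, P6, P7, P9}
9. P12@(0, -1) [+x clear] — {P1, P11, P12, P3, P4, P5, P6, P7, P9}
10. P8@(0, -2) [-x clear] — {P1, P11, P12, P3, P4, P5, P6, P7, P8, P9}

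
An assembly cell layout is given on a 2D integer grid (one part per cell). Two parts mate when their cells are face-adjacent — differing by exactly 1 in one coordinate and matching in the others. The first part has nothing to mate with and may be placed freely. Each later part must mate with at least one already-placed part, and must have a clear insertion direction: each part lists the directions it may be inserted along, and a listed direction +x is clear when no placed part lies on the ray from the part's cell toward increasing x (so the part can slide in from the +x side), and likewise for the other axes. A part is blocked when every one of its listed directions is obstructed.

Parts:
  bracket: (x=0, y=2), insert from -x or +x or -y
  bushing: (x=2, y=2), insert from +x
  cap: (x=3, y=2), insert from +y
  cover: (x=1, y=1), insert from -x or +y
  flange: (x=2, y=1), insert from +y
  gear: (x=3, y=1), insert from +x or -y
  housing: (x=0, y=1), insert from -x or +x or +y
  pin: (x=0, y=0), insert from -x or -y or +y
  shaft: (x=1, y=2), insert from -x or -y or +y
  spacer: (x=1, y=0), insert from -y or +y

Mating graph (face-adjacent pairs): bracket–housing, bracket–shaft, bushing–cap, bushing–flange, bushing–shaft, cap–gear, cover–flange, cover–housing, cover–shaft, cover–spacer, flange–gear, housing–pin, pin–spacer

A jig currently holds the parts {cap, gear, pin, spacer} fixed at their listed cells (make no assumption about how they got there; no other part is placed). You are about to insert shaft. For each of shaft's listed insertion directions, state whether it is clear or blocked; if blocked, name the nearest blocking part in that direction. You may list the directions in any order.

-x: ray from shaft(1, 2) has no placed part ⇒ clear
-y: nearest on ray is spacer@(1, 0) ⇒ blocked
+y: ray from shaft(1, 2) has no placed part ⇒ clear

+y: clear; -x: clear; -y: blocked by spacer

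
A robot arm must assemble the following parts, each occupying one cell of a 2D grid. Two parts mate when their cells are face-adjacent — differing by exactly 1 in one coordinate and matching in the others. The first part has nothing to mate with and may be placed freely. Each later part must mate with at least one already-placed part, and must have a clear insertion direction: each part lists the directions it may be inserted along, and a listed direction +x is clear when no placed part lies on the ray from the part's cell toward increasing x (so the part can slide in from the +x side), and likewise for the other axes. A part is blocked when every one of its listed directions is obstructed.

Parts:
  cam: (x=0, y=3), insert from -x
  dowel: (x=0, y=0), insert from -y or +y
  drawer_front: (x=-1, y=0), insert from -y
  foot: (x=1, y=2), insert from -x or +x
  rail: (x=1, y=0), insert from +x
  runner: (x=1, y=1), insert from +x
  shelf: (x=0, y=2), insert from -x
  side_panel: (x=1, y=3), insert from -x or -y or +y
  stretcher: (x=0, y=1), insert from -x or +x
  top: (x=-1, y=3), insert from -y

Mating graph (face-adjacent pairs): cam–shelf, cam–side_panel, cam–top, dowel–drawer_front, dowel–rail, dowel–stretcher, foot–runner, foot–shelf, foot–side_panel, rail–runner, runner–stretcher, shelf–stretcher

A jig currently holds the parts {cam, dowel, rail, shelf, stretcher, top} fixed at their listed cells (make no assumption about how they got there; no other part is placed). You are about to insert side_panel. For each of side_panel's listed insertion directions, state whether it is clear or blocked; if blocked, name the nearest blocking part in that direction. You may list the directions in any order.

+y: clear; -x: blocked by cam; -y: blocked by rail

-x: nearest on ray is cam@(0, 3) ⇒ blocked
-y: nearest on ray is rail@(1, 0) ⇒ blocked
+y: ray from side_panel(1, 3) has no placed part ⇒ clear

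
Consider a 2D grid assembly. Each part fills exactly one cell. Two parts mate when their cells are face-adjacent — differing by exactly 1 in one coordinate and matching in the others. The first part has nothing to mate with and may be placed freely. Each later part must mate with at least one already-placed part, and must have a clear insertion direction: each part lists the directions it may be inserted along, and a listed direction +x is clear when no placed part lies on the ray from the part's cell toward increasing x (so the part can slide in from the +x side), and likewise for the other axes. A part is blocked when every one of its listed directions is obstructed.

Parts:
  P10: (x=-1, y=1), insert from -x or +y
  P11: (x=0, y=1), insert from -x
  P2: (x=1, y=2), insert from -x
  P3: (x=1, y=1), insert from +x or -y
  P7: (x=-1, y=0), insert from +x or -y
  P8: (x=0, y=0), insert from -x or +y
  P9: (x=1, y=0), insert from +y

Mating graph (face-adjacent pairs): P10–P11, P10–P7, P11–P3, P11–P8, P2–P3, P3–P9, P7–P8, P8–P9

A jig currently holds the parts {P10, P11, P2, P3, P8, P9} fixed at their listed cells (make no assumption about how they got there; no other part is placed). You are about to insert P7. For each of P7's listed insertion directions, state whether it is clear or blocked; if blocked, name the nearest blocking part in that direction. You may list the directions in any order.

+x: nearest on ray is P8@(0, 0) ⇒ blocked
-y: ray from P7(-1, 0) has no placed part ⇒ clear

+x: blocked by P8; -y: clear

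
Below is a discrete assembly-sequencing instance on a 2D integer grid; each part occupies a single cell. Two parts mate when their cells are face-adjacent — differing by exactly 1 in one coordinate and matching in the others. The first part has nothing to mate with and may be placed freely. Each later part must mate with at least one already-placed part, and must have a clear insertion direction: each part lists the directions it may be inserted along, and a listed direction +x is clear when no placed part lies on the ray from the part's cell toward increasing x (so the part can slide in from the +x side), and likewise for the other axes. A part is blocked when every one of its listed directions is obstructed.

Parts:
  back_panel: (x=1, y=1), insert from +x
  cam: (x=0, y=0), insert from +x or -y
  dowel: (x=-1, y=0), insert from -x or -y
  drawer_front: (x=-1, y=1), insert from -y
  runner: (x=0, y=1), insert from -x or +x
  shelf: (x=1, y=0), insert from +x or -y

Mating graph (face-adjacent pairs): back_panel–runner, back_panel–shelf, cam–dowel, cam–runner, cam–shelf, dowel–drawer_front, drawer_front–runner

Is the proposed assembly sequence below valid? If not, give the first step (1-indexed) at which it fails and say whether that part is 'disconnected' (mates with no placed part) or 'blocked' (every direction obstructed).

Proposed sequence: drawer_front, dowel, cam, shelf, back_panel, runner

Invalid at step 6 (blocked)

1. drawer_front@(-1, 1) [-y clear] — {drawer_front}
2. dowel@(-1, 0) [-x clear] — {dowel, drawer_front}
3. cam@(0, 0) [+x clear] — {cam, dowel, drawer_front}
4. shelf@(1, 0) [+x clear] — {cam, dowel, drawer_front, shelf}
5. back_panel@(1, 1) [+x clear] — {back_panel, cam, dowel, drawer_front, shelf}
6. runner@(0, 1) — -x/+x all obstructed ⇒ blocked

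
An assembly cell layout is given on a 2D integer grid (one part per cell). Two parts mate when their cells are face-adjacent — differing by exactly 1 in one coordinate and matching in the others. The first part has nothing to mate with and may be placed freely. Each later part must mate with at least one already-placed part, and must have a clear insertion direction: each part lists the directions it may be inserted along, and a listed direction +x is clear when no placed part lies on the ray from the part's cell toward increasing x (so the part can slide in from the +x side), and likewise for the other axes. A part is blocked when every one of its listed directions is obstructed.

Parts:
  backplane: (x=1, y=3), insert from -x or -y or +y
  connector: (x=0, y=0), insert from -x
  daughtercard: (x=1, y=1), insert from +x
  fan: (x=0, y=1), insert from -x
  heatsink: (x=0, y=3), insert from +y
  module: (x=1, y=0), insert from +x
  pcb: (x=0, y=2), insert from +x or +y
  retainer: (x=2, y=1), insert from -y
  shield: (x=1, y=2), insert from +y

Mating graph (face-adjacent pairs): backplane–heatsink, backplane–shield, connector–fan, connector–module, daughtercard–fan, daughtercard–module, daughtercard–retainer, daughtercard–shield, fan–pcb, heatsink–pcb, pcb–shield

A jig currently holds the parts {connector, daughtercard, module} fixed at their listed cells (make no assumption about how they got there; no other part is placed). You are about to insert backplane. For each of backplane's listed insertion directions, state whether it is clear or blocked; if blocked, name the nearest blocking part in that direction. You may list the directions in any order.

-x: ray from backplane(1, 3) has no placed part ⇒ clear
-y: nearest on ray is daughtercard@(1, 1) ⇒ blocked
+y: ray from backplane(1, 3) has no placed part ⇒ clear

+y: clear; -x: clear; -y: blocked by daughtercard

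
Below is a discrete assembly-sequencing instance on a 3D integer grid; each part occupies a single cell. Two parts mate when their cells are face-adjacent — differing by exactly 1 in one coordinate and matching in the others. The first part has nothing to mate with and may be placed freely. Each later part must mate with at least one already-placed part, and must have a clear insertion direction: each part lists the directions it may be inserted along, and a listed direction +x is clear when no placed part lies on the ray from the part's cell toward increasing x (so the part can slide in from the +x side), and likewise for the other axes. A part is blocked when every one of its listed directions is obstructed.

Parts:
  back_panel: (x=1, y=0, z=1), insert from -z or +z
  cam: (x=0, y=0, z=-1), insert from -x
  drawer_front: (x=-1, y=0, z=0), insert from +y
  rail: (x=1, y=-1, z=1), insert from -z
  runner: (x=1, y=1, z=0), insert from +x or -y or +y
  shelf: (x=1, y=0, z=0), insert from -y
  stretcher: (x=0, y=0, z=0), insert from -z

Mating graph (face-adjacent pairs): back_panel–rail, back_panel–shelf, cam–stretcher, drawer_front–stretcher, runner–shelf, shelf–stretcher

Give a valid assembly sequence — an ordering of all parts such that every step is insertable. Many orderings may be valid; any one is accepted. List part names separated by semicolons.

1. rail@(1, -1, 1) [-z clear] — {rail}
2. back_panel@(1, 0, 1) [-z clear] — {back_panel, rail}
3. shelf@(1, 0, 0) [-y clear] — {back_panel, rail, shelf}
4. stretcher@(0, 0, 0) [-z clear] — {back_panel, rail, shelf, stretcher}
5. drawer_front@(-1, 0, 0) [+y clear] — {back_panel, drawer_front, rail, shelf, stretcher}
6. cam@(0, 0, -1) [-x clear] — {back_panel, cam, drawer_front, rail, shelf, stretcher}
7. runner@(1, 1, 0) [+x clear] — {back_panel, cam, drawer_front, rail, runner, shelf, stretcher}

rail; back_panel; shelf; stretcher; drawer_front; cam; runner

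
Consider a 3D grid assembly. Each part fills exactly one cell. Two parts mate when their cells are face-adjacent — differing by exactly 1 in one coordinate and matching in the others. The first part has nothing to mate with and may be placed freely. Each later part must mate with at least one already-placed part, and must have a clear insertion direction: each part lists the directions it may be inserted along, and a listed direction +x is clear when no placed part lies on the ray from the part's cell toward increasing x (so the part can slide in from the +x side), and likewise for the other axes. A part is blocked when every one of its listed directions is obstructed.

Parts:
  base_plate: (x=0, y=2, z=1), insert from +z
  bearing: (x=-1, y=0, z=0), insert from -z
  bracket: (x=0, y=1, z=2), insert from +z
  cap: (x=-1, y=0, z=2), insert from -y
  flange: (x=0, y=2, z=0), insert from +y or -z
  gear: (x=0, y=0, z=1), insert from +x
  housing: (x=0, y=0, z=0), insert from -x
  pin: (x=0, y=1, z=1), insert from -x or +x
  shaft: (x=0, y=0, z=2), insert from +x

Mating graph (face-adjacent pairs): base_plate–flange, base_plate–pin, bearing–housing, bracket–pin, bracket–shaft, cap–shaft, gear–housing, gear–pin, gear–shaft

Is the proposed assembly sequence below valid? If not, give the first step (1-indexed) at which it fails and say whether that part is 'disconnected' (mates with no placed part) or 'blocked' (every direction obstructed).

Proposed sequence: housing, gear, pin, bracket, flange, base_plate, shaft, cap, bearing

Invalid at step 5 (disconnected)

1. housing@(0, 0, 0) [-x clear] — {housing}
2. gear@(0, 0, 1) [+x clear] — {gear, housing}
3. pin@(0, 1, 1) [-x clear] — {gear, housing, pin}
4. bracket@(0, 1, 2) [+z clear] — {bracket, gear, housing, pin}
5. flange@(0, 2, 0) — no placed neighbour ⇒ disconnected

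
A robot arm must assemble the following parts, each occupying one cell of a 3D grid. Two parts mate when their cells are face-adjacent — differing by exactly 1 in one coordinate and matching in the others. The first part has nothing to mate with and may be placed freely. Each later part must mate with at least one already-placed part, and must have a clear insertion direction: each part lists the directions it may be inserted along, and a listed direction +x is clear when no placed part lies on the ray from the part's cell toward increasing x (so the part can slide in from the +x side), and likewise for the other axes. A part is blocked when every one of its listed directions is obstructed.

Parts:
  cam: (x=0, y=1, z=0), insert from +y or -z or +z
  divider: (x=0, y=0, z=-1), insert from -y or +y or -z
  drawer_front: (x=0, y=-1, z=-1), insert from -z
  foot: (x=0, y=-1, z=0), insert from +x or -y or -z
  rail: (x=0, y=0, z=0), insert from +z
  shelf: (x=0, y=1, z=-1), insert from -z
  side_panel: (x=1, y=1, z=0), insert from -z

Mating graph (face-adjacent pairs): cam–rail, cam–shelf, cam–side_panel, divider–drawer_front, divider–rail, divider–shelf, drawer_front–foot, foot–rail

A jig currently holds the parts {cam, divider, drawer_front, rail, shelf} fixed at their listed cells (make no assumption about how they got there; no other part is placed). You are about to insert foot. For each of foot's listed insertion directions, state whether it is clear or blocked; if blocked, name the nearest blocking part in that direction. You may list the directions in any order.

+x: ray from foot(0, -1, 0) has no placed part ⇒ clear
-y: ray from foot(0, -1, 0) has no placed part ⇒ clear
-z: nearest on ray is drawer_front@(0, -1, -1) ⇒ blocked

+x: clear; -y: clear; -z: blocked by drawer_front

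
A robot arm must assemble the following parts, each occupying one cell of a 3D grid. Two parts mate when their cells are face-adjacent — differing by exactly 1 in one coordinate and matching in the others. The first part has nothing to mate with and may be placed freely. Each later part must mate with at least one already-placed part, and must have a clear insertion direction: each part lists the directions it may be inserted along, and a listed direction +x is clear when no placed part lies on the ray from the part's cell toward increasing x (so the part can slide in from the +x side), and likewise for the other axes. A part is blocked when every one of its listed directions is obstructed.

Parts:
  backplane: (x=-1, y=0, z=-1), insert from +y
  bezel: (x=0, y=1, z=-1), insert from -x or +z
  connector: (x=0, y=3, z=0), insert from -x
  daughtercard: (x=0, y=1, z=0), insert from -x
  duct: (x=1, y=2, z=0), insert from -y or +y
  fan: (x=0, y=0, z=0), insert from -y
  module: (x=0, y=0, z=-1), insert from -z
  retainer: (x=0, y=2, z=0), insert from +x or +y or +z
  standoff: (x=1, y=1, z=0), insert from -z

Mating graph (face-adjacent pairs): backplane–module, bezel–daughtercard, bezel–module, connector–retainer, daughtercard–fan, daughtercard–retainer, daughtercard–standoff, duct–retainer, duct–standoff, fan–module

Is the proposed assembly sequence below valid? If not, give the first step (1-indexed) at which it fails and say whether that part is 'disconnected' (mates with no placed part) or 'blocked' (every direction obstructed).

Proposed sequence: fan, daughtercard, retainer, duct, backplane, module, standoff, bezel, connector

Invalid at step 5 (disconnected)

1. fan@(0, 0, 0) [-y clear] — {fan}
2. daughtercard@(0, 1, 0) [-x clear] — {daughtercard, fan}
3. retainer@(0, 2, 0) [+x clear] — {daughtercard, fan, retainer}
4. duct@(1, 2, 0) [-y clear] — {daughtercard, duct, fan, retainer}
5. backplane@(-1, 0, -1) — no placed neighbour ⇒ disconnected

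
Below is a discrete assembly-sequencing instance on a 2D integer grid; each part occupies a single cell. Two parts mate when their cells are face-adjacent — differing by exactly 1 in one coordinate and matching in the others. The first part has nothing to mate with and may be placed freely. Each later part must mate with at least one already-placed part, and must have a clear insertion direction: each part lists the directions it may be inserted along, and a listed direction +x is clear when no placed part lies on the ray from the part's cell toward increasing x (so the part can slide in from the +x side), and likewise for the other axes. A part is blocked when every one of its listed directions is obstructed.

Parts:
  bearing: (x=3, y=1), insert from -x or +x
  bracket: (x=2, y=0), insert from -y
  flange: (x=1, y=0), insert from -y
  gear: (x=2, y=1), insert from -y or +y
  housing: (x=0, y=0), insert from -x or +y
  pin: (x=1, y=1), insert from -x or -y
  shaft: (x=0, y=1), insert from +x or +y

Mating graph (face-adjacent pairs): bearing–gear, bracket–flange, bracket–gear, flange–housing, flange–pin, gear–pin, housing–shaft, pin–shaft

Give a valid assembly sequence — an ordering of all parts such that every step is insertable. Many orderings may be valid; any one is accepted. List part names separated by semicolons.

flange; housing; pin; shaft; gear; bearing; bracket

1. flange@(1, 0) [-y clear] — {flange}
2. housing@(0, 0) [-x clear] — {flange, housing}
3. pin@(1, 1) [-x clear] — {flange, housing, pin}
4. shaft@(0, 1) [+y clear] — {flange, housing, pin, shaft}
5. gear@(2, 1) [-y clear] — {flange, gear, housing, pin, shaft}
6. bearing@(3, 1) [+x clear] — {bearing, flange, gear, housing, pin, shaft}
7. bracket@(2, 0) [-y clear] — {bearing, bracket, flange, gear, housing, pin, shaft}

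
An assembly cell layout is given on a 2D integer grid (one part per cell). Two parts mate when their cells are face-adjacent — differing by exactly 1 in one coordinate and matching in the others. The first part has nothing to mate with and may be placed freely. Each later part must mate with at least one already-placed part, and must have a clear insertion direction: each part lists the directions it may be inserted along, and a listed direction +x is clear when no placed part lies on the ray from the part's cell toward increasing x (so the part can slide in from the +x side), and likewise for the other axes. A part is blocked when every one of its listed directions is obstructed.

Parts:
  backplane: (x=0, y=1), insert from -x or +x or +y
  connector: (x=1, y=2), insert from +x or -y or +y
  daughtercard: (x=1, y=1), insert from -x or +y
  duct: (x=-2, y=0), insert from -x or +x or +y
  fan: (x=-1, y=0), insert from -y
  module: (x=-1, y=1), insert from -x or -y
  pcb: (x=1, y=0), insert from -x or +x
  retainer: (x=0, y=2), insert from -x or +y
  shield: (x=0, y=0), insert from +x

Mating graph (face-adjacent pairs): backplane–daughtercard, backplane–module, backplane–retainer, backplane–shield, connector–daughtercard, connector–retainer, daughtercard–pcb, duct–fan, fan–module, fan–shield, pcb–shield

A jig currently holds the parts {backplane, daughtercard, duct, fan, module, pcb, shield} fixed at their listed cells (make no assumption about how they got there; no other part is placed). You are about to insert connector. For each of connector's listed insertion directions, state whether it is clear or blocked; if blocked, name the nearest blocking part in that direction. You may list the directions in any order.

+x: clear; +y: clear; -y: blocked by daughtercard

+x: ray from connector(1, 2) has no placed part ⇒ clear
-y: nearest on ray is daughtercard@(1, 1) ⇒ blocked
+y: ray from connector(1, 2) has no placed part ⇒ clear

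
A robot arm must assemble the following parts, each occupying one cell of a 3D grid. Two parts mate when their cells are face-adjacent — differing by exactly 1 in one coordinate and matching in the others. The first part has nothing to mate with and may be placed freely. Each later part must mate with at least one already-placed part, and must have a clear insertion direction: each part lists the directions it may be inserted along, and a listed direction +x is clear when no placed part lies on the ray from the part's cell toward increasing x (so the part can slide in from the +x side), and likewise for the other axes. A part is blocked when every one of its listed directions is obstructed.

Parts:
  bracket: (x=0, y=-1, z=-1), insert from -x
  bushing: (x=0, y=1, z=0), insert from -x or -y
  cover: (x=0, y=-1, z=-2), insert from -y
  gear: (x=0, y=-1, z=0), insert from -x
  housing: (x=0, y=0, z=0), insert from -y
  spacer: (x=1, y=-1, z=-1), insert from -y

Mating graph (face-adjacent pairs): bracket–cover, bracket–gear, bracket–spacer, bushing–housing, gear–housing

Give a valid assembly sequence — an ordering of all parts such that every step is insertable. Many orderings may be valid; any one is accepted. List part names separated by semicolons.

1. housing@(0, 0, 0) [-y clear] — {housing}
2. gear@(0, -1, 0) [-x clear] — {gear, housing}
3. bushing@(0, 1, 0) [-x clear] — {bushing, gear, housing}
4. bracket@(0, -1, -1) [-x clear] — {bracket, bushing, gear, housing}
5. cover@(0, -1, -2) [-y clear] — {bracket, bushing, cover, gear, housing}
6. spacer@(1, -1, -1) [-y clear] — {bracket, bushing, cover, gear, housing, spacer}

housing; gear; bushing; bracket; cover; spacer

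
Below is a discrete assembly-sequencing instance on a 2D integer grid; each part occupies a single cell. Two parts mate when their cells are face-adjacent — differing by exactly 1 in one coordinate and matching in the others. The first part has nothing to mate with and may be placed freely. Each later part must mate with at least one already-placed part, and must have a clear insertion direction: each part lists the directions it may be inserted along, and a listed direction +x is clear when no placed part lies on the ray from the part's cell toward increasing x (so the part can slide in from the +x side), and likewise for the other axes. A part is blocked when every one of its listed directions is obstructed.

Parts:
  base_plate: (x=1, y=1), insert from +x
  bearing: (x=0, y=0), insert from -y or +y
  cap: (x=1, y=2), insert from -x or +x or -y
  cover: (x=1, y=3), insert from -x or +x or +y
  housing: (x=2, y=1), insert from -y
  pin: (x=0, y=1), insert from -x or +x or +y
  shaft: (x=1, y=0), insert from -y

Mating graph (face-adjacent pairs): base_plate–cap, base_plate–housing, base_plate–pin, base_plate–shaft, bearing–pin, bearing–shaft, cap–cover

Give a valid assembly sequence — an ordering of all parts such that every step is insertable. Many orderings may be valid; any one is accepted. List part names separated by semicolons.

bearing; shaft; pin; base_plate; housing; cap; cover

1. bearing@(0, 0) [-y clear] — {bearing}
2. shaft@(1, 0) [-y clear] — {bearing, shaft}
3. pin@(0, 1) [-x clear] — {bearing, pin, shaft}
4. base_plate@(1, 1) [+x clear] — {base_plate, bearing, pin, shaft}
5. housing@(2, 1) [-y clear] — {base_plate, bearing, housing, pin, shaft}
6. cap@(1, 2) [-x clear] — {base_plate, bearing, cap, housing, pin, shaft}
7. cover@(1, 3) [-x clear] — {base_plate, bearing, cap, cover, housing, pin, shaft}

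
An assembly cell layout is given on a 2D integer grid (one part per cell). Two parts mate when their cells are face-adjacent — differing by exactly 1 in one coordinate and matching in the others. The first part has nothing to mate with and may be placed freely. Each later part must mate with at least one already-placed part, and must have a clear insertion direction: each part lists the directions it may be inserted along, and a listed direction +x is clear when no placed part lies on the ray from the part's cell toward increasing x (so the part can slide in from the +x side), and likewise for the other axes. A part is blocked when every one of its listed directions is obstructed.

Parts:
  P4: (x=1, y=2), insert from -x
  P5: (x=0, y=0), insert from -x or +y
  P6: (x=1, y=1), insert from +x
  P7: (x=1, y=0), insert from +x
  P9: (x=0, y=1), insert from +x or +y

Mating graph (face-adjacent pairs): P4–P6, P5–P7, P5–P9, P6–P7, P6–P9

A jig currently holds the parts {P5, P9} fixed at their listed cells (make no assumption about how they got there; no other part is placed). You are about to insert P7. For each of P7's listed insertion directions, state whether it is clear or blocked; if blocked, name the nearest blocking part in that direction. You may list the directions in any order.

+x: clear

+x: ray from P7(1, 0) has no placed part ⇒ clear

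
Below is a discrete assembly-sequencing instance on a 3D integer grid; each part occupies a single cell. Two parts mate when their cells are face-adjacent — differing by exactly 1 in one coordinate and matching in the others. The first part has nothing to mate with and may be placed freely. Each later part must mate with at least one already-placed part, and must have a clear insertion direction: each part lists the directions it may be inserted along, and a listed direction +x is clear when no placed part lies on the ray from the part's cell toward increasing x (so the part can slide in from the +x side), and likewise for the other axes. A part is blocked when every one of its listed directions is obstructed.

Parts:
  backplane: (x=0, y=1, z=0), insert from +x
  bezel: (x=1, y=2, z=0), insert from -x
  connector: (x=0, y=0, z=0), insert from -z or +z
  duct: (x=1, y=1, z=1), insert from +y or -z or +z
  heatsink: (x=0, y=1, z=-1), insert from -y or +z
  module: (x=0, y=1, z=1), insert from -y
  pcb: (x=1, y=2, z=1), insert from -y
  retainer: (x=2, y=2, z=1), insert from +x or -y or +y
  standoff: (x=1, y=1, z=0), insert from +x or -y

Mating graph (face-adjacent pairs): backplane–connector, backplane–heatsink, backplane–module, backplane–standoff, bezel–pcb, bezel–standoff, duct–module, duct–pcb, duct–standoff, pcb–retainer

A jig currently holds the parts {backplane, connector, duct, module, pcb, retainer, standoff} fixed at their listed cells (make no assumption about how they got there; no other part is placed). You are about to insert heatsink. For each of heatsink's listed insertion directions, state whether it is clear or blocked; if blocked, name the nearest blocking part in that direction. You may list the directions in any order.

-y: ray from heatsink(0, 1, -1) has no placed part ⇒ clear
+z: nearest on ray is backplane@(0, 1, 0) ⇒ blocked

+z: blocked by backplane; -y: clear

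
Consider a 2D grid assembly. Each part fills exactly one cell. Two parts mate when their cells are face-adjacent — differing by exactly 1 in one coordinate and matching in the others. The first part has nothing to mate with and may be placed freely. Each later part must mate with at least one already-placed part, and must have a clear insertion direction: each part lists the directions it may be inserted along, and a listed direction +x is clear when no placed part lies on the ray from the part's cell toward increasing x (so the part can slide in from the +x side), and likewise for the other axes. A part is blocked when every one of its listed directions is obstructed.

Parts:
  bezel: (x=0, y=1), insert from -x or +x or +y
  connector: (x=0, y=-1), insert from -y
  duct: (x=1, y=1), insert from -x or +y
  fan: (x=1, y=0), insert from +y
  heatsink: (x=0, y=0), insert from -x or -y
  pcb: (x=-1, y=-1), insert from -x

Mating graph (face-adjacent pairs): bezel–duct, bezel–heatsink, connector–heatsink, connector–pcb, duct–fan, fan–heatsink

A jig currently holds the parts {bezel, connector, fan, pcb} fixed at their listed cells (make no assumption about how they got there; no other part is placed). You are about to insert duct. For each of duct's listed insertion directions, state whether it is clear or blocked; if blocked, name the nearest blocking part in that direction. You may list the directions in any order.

+y: clear; -x: blocked by bezel

-x: nearest on ray is bezel@(0, 1) ⇒ blocked
+y: ray from duct(1, 1) has no placed part ⇒ clear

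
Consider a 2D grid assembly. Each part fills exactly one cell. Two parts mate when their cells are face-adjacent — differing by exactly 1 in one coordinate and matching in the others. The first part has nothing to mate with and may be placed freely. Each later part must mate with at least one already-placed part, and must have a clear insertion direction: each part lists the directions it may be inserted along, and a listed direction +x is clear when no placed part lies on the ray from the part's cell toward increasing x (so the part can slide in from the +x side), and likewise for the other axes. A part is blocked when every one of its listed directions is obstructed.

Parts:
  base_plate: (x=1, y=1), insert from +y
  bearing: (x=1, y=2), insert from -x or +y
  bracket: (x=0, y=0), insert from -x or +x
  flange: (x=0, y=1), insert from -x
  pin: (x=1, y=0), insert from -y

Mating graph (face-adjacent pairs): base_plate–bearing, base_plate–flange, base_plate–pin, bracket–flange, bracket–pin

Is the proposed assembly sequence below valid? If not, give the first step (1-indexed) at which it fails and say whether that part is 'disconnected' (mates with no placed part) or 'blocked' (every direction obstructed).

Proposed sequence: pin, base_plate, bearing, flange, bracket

1. pin@(1, 0) [-y clear] — {pin}
2. base_plate@(1, 1) [+y clear] — {base_plate, pin}
3. bearing@(1, 2) [-x clear] — {base_plate, bearing, pin}
4. flange@(0, 1) [-x clear] — {base_plate, bearing, flange, pin}
5. bracket@(0, 0) [-x clear] — {base_plate, bearing, bracket, flange, pin}

Valid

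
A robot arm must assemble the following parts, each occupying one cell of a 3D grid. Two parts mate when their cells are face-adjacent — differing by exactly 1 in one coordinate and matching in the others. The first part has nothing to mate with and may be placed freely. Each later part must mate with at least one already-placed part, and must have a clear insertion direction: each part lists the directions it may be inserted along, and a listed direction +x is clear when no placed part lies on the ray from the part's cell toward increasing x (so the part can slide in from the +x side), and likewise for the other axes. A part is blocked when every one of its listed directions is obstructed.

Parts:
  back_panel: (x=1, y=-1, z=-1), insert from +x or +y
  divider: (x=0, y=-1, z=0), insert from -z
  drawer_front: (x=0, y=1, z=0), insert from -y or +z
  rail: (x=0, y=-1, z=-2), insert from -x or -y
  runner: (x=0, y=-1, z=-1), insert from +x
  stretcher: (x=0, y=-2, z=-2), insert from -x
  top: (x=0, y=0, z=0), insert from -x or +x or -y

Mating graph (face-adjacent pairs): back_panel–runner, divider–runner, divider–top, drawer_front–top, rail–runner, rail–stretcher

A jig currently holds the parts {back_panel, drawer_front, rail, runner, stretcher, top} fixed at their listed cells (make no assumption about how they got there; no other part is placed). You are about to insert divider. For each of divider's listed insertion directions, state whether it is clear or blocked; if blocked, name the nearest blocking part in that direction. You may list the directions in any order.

-z: nearest on ray is runner@(0, -1, -1) ⇒ blocked

-z: blocked by runner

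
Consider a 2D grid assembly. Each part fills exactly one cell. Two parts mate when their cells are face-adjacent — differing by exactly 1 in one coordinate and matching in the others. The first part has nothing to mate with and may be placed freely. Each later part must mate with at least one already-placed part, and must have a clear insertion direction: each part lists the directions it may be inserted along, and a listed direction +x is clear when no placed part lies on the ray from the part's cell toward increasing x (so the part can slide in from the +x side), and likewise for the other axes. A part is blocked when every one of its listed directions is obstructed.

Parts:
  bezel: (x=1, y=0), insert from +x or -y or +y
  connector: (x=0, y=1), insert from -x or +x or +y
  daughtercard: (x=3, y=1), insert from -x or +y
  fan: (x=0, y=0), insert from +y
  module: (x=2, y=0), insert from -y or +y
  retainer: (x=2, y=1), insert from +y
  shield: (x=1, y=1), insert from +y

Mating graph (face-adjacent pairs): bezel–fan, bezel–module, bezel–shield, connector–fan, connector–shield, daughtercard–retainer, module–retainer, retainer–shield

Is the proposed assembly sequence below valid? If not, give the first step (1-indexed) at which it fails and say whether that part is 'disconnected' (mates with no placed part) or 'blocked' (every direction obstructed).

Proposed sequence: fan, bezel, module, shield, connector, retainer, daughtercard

Valid

1. fan@(0, 0) [+y clear] — {fan}
2. bezel@(1, 0) [+x clear] — {bezel, fan}
3. module@(2, 0) [-y clear] — {bezel, fan, module}
4. shield@(1, 1) [+y clear] — {bezel, fan, module, shield}
5. connector@(0, 1) [-x clear] — {bezel, connector, fan, module, shield}
6. retainer@(2, 1) [+y clear] — {bezel, connector, fan, module, retainer, shield}
7. daughtercard@(3, 1) [+y clear] — {bezel, connector, daughtercard, fan, module, retainer, shield}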